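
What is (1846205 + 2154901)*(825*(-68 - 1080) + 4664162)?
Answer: 14872359070572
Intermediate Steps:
(1846205 + 2154901)*(825*(-68 - 1080) + 4664162) = 4001106*(825*(-1148) + 4664162) = 4001106*(-947100 + 4664162) = 4001106*3717062 = 14872359070572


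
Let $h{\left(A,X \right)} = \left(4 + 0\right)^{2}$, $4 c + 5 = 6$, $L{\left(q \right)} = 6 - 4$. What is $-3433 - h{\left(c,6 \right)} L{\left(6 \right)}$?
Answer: $-3465$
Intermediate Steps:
$L{\left(q \right)} = 2$ ($L{\left(q \right)} = 6 - 4 = 2$)
$c = \frac{1}{4}$ ($c = - \frac{5}{4} + \frac{1}{4} \cdot 6 = - \frac{5}{4} + \frac{3}{2} = \frac{1}{4} \approx 0.25$)
$h{\left(A,X \right)} = 16$ ($h{\left(A,X \right)} = 4^{2} = 16$)
$-3433 - h{\left(c,6 \right)} L{\left(6 \right)} = -3433 - 16 \cdot 2 = -3433 - 32 = -3465$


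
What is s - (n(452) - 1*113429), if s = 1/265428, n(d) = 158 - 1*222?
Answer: 30124220005/265428 ≈ 1.1349e+5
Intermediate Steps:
n(d) = -64 (n(d) = 158 - 222 = -64)
s = 1/265428 ≈ 3.7675e-6
s - (n(452) - 1*113429) = 1/265428 - (-64 - 1*113429) = 1/265428 - (-64 - 113429) = 1/265428 - 1*(-113493) = 1/265428 + 113493 = 30124220005/265428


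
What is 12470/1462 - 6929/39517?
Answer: 5612172/671789 ≈ 8.3541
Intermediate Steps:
12470/1462 - 6929/39517 = 12470*(1/1462) - 6929*1/39517 = 145/17 - 6929/39517 = 5612172/671789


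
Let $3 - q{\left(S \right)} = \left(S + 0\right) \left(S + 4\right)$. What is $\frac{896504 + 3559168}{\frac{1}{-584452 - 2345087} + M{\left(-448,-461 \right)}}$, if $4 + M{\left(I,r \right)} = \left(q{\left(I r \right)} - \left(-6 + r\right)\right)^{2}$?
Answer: $\frac{13053064895208}{5330057013263774948167221407} \approx 2.449 \cdot 10^{-15}$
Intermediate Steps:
$q{\left(S \right)} = 3 - S \left(4 + S\right)$ ($q{\left(S \right)} = 3 - \left(S + 0\right) \left(S + 4\right) = 3 - S \left(4 + S\right)$)
$M{\left(I,r \right)} = -4 + \left(9 - r - I^{2} r^{2} - 4 I r\right)^{2}$ ($M{\left(I,r \right)} = -4 + \left(\left(3 - \left(I r\right)^{2} - 4 I r\right) - \left(-6 + r\right)\right)^{2} = -4 + \left(\left(3 - I^{2} r^{2} - 4 I r\right) - \left(-6 + r\right)\right)^{2} = -4 + \left(9 - r - I^{2} r^{2} - 4 I r\right)^{2}$)
$\frac{896504 + 3559168}{\frac{1}{-584452 - 2345087} + M{\left(-448,-461 \right)}} = \frac{896504 + 3559168}{\frac{1}{-584452 - 2345087} - \left(4 - \left(-9 - 461 + \left(-448\right)^{2} \left(-461\right)^{2} + 4 \left(-448\right) \left(-461\right)\right)^{2}\right)} = \frac{4455672}{\frac{1}{-2929539} - \left(4 - \left(-9 - 461 + 200704 \cdot 212521 + 826112\right)^{2}\right)} = \frac{4455672}{- \frac{1}{2929539} - \left(4 - \left(-9 - 461 + 42653814784 + 826112\right)^{2}\right)} = \frac{4455672}{- \frac{1}{2929539} - \left(4 - 42654640426^{2}\right)} = \frac{4455672}{- \frac{1}{2929539} + \left(-4 + 1819418349871353461476\right)} = \frac{4455672}{- \frac{1}{2929539} + 1819418349871353461472} = \frac{4455672}{\frac{5330057013263774948167221407}{2929539}} = 4455672 \cdot \frac{2929539}{5330057013263774948167221407} = \frac{13053064895208}{5330057013263774948167221407}$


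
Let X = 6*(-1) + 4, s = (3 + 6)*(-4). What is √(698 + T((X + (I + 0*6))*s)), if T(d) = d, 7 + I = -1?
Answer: 23*√2 ≈ 32.527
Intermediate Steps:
I = -8 (I = -7 - 1 = -8)
s = -36 (s = 9*(-4) = -36)
X = -2 (X = -6 + 4 = -2)
√(698 + T((X + (I + 0*6))*s)) = √(698 + (-2 + (-8 + 0*6))*(-36)) = √(698 + (-2 + (-8 + 0))*(-36)) = √(698 + (-2 - 8)*(-36)) = √(698 - 10*(-36)) = √(698 + 360) = √1058 = 23*√2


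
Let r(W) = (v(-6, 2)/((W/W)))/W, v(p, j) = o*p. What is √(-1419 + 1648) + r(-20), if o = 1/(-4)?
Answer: -3/40 + √229 ≈ 15.058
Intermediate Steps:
o = -¼ ≈ -0.25000
v(p, j) = -p/4
r(W) = 3/(2*W) (r(W) = ((-¼*(-6))/((W/W)))/W = ((3/2)/1)/W = ((3/2)*1)/W = 3/(2*W))
√(-1419 + 1648) + r(-20) = √(-1419 + 1648) + (3/2)/(-20) = √229 + (3/2)*(-1/20) = √229 - 3/40 = -3/40 + √229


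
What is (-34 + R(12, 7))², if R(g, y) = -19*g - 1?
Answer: 69169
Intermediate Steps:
R(g, y) = -1 - 19*g
(-34 + R(12, 7))² = (-34 + (-1 - 19*12))² = (-34 + (-1 - 228))² = (-34 - 229)² = (-263)² = 69169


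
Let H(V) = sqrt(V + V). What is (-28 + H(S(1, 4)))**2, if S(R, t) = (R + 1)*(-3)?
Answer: 772 - 112*I*sqrt(3) ≈ 772.0 - 193.99*I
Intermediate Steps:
S(R, t) = -3 - 3*R (S(R, t) = (1 + R)*(-3) = -3 - 3*R)
H(V) = sqrt(2)*sqrt(V) (H(V) = sqrt(2*V) = sqrt(2)*sqrt(V))
(-28 + H(S(1, 4)))**2 = (-28 + sqrt(2)*sqrt(-3 - 3*1))**2 = (-28 + sqrt(2)*sqrt(-3 - 3))**2 = (-28 + sqrt(2)*sqrt(-6))**2 = (-28 + sqrt(2)*(I*sqrt(6)))**2 = (-28 + 2*I*sqrt(3))**2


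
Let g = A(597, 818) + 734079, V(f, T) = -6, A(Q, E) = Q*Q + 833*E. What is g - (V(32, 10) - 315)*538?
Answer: 1944580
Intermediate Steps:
A(Q, E) = Q² + 833*E
g = 1771882 (g = (597² + 833*818) + 734079 = (356409 + 681394) + 734079 = 1037803 + 734079 = 1771882)
g - (V(32, 10) - 315)*538 = 1771882 - (-6 - 315)*538 = 1771882 - (-321)*538 = 1771882 - 1*(-172698) = 1771882 + 172698 = 1944580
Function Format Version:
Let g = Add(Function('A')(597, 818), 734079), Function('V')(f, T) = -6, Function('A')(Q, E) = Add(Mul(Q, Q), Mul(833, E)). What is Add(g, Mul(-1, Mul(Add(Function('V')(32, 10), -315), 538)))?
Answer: 1944580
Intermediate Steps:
Function('A')(Q, E) = Add(Pow(Q, 2), Mul(833, E))
g = 1771882 (g = Add(Add(Pow(597, 2), Mul(833, 818)), 734079) = Add(Add(356409, 681394), 734079) = Add(1037803, 734079) = 1771882)
Add(g, Mul(-1, Mul(Add(Function('V')(32, 10), -315), 538))) = Add(1771882, Mul(-1, Mul(Add(-6, -315), 538))) = Add(1771882, Mul(-1, Mul(-321, 538))) = Add(1771882, Mul(-1, -172698)) = Add(1771882, 172698) = 1944580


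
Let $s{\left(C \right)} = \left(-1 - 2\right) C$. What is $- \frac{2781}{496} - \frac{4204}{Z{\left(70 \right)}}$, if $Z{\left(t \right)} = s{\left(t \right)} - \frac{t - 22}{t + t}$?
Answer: $\frac{26253859}{1825776} \approx 14.38$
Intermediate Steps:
$s{\left(C \right)} = - 3 C$ ($s{\left(C \right)} = \left(-1 - 2\right) C = - 3 C$)
$Z{\left(t \right)} = - 3 t - \frac{-22 + t}{2 t}$ ($Z{\left(t \right)} = - 3 t - \frac{t - 22}{t + t} = - 3 t - \frac{-22 + t}{2 t}$)
$- \frac{2781}{496} - \frac{4204}{Z{\left(70 \right)}} = - \frac{2781}{496} - \frac{4204}{- \frac{1}{2} - 210 + \frac{11}{70}} = - \frac{2781}{496} - \frac{4204}{- \frac{7362}{35}} = - \frac{2781}{496} - - \frac{73570}{3681} = - \frac{2781}{496} + \frac{73570}{3681} = \frac{26253859}{1825776}$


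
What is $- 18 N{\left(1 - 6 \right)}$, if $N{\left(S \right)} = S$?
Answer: $90$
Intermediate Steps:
$- 18 N{\left(1 - 6 \right)} = - 18 \left(1 - 6\right) = \left(-18\right) \left(-5\right) = 90$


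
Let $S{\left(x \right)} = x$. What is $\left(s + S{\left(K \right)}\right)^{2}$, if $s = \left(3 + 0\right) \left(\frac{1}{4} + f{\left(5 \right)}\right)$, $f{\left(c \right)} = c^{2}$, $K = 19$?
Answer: $\frac{143641}{16} \approx 8977.6$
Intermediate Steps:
$s = \frac{303}{4}$ ($s = \left(3 + 0\right) \left(\frac{1}{4} + 5^{2}\right) = 3 \left(\frac{1}{4} + 25\right) = 3 \cdot \frac{101}{4} = \frac{303}{4} \approx 75.75$)
$\left(s + S{\left(K \right)}\right)^{2} = \left(\frac{303}{4} + 19\right)^{2} = \left(\frac{379}{4}\right)^{2} = \frac{143641}{16}$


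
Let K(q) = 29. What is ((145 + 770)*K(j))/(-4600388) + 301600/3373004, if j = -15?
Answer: 324493589915/3879281781388 ≈ 0.083648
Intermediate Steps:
((145 + 770)*K(j))/(-4600388) + 301600/3373004 = ((145 + 770)*29)/(-4600388) + 301600/3373004 = (915*29)*(-1/4600388) + 301600*(1/3373004) = 26535*(-1/4600388) + 75400/843251 = -26535/4600388 + 75400/843251 = 324493589915/3879281781388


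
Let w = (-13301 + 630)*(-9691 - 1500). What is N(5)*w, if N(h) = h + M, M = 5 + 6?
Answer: 2268818576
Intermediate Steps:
M = 11
N(h) = 11 + h (N(h) = h + 11 = 11 + h)
w = 141801161 (w = -12671*(-11191) = 141801161)
N(5)*w = (11 + 5)*141801161 = 16*141801161 = 2268818576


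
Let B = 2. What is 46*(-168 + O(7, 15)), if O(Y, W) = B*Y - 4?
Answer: -7268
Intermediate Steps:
O(Y, W) = -4 + 2*Y (O(Y, W) = 2*Y - 4 = -4 + 2*Y)
46*(-168 + O(7, 15)) = 46*(-168 + (-4 + 2*7)) = 46*(-168 + (-4 + 14)) = 46*(-168 + 10) = 46*(-158) = -7268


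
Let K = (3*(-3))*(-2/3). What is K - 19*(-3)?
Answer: 63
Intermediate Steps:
K = 6 (K = -(-18)/3 = -9*(-⅔) = 6)
K - 19*(-3) = 6 - 19*(-3) = 6 + 57 = 63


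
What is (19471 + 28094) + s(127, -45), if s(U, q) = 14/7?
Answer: 47567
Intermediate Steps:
s(U, q) = 2 (s(U, q) = 14*(⅐) = 2)
(19471 + 28094) + s(127, -45) = (19471 + 28094) + 2 = 47565 + 2 = 47567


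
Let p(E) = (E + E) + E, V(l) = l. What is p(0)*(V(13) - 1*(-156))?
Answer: 0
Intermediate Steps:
p(E) = 3*E (p(E) = 2*E + E = 3*E)
p(0)*(V(13) - 1*(-156)) = (3*0)*(13 - 1*(-156)) = 0*(13 + 156) = 0*169 = 0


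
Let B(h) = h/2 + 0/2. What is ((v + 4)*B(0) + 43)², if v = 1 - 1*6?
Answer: 1849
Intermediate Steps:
v = -5 (v = 1 - 6 = -5)
B(h) = h/2 (B(h) = h*(½) + 0*(½) = h/2 + 0 = h/2)
((v + 4)*B(0) + 43)² = ((-5 + 4)*((½)*0) + 43)² = (-1*0 + 43)² = (0 + 43)² = 43² = 1849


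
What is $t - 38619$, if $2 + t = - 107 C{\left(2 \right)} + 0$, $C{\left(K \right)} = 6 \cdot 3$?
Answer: $-40547$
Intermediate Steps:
$C{\left(K \right)} = 18$
$t = -1928$ ($t = -2 + \left(\left(-107\right) 18 + 0\right) = -2 + \left(-1926 + 0\right) = -2 - 1926 = -1928$)
$t - 38619 = -1928 - 38619 = -40547$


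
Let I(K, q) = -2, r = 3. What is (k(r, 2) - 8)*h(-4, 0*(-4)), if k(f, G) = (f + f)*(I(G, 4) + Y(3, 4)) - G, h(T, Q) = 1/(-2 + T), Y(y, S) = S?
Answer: -⅓ ≈ -0.33333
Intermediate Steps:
k(f, G) = -G + 4*f (k(f, G) = (f + f)*(-2 + 4) - G = (2*f)*2 - G = 4*f - G = -G + 4*f)
(k(r, 2) - 8)*h(-4, 0*(-4)) = ((-1*2 + 4*3) - 8)/(-2 - 4) = ((-2 + 12) - 8)/(-6) = (10 - 8)*(-⅙) = 2*(-⅙) = -⅓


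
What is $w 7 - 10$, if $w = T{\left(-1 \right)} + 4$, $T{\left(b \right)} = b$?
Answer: $11$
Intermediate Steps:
$w = 3$ ($w = -1 + 4 = 3$)
$w 7 - 10 = 3 \cdot 7 - 10 = 21 - 10 = 11$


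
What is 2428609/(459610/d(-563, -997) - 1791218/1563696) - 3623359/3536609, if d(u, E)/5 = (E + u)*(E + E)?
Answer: -108796695717787830756593/49992328678701133 ≈ -2.1763e+6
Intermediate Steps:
d(u, E) = 10*E*(E + u) (d(u, E) = 5*((E + u)*(E + E)) = 5*((E + u)*(2*E)) = 5*(2*E*(E + u)) = 10*E*(E + u))
2428609/(459610/d(-563, -997) - 1791218/1563696) - 3623359/3536609 = 2428609/(459610/((10*(-997)*(-997 - 563))) - 1791218/1563696) - 3623359/3536609 = 2428609/(459610/((10*(-997)*(-1560))) - 1791218*1/1563696) - 3623359*1/3536609 = 2428609/(459610/15553200 - 895609/781848) - 3623359/3536609 = 2428609/(459610*(1/15553200) - 895609/781848) - 3623359/3536609 = 2428609/(45961/1555320 - 895609/781848) - 3623359/3536609 = 2428609/(-14135667437/12666914910) - 3623359/3536609 = 2428609*(-12666914910/14135667437) - 3623359/3536609 = -30762983552660190/14135667437 - 3623359/3536609 = -108796695717787830756593/49992328678701133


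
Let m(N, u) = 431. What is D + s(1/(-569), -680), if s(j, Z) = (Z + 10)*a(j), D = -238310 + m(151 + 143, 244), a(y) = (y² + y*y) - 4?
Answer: -76148264779/323761 ≈ -2.3520e+5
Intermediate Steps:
a(y) = -4 + 2*y² (a(y) = (y² + y²) - 4 = 2*y² - 4 = -4 + 2*y²)
D = -237879 (D = -238310 + 431 = -237879)
s(j, Z) = (-4 + 2*j²)*(10 + Z) (s(j, Z) = (Z + 10)*(-4 + 2*j²) = (10 + Z)*(-4 + 2*j²) = (-4 + 2*j²)*(10 + Z))
D + s(1/(-569), -680) = -237879 + 2*(-2 + (1/(-569))²)*(10 - 680) = -237879 + 2*(-2 + (-1/569)²)*(-670) = -237879 + 2*(-2 + 1/323761)*(-670) = -237879 + 2*(-647521/323761)*(-670) = -237879 + 867678140/323761 = -76148264779/323761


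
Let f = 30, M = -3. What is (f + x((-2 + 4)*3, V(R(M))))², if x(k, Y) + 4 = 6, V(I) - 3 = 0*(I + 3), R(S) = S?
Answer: 1024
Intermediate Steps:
V(I) = 3 (V(I) = 3 + 0*(I + 3) = 3 + 0*(3 + I) = 3 + 0 = 3)
x(k, Y) = 2 (x(k, Y) = -4 + 6 = 2)
(f + x((-2 + 4)*3, V(R(M))))² = (30 + 2)² = 32² = 1024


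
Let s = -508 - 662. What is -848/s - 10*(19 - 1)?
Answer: -104876/585 ≈ -179.28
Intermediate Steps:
s = -1170
-848/s - 10*(19 - 1) = -848/(-1170) - 10*(19 - 1) = -848*(-1/1170) - 10*18 = 424/585 - 180 = -104876/585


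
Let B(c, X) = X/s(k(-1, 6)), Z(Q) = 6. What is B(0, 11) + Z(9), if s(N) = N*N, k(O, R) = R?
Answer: 227/36 ≈ 6.3056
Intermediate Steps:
s(N) = N**2
B(c, X) = X/36 (B(c, X) = X/(6**2) = X/36)
B(0, 11) + Z(9) = (1/36)*11 + 6 = 11/36 + 6 = 227/36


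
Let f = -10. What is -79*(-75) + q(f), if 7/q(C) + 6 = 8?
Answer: 11857/2 ≈ 5928.5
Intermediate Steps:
q(C) = 7/2 (q(C) = 7/(-6 + 8) = 7/2)
-79*(-75) + q(f) = -79*(-75) + 7/2 = 5925 + 7/2 = 11857/2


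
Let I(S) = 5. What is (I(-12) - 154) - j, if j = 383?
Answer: -532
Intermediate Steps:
(I(-12) - 154) - j = (5 - 154) - 1*383 = -149 - 383 = -532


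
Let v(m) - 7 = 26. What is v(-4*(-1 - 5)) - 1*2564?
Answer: -2531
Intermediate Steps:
v(m) = 33 (v(m) = 7 + 26 = 33)
v(-4*(-1 - 5)) - 1*2564 = 33 - 1*2564 = 33 - 2564 = -2531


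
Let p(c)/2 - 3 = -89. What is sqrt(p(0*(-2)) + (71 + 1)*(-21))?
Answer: 2*I*sqrt(421) ≈ 41.037*I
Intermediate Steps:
p(c) = -172 (p(c) = 6 + 2*(-89) = 6 - 178 = -172)
sqrt(p(0*(-2)) + (71 + 1)*(-21)) = sqrt(-172 + (71 + 1)*(-21)) = sqrt(-172 + 72*(-21)) = sqrt(-172 - 1512) = sqrt(-1684) = 2*I*sqrt(421)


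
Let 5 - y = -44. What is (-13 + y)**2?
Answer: 1296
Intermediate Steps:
y = 49 (y = 5 - 1*(-44) = 5 + 44 = 49)
(-13 + y)**2 = (-13 + 49)**2 = 36**2 = 1296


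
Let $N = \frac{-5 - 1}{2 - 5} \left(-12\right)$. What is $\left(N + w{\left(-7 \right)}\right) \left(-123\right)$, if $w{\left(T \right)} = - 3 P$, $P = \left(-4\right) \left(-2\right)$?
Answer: $5904$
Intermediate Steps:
$P = 8$
$N = -24$ ($N = - \frac{6}{-3} \left(-12\right) = \left(-6\right) \left(- \frac{1}{3}\right) \left(-12\right) = 2 \left(-12\right) = -24$)
$w{\left(T \right)} = -24$ ($w{\left(T \right)} = \left(-3\right) 8 = -24$)
$\left(N + w{\left(-7 \right)}\right) \left(-123\right) = \left(-24 - 24\right) \left(-123\right) = \left(-48\right) \left(-123\right) = 5904$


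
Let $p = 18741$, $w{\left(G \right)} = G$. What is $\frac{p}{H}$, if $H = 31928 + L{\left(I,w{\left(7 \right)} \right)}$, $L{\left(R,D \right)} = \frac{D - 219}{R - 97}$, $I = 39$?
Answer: $\frac{543489}{926018} \approx 0.58691$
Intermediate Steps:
$L{\left(R,D \right)} = \frac{-219 + D}{-97 + R}$
$H = \frac{926018}{29}$ ($H = 31928 + \frac{-219 + 7}{-97 + 39} = 31928 + \frac{1}{-58} \left(-212\right) = 31928 - - \frac{106}{29} = 31928 + \frac{106}{29} = \frac{926018}{29} \approx 31932.0$)
$\frac{p}{H} = \frac{18741}{\frac{926018}{29}} = 18741 \cdot \frac{29}{926018} = \frac{543489}{926018}$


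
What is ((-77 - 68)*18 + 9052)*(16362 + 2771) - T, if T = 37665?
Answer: 123217121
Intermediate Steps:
((-77 - 68)*18 + 9052)*(16362 + 2771) - T = ((-77 - 68)*18 + 9052)*(16362 + 2771) - 1*37665 = (-145*18 + 9052)*19133 - 37665 = (-2610 + 9052)*19133 - 37665 = 6442*19133 - 37665 = 123254786 - 37665 = 123217121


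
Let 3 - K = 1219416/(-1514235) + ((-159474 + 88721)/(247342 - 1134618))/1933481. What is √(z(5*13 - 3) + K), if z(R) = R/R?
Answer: √258760497637349295617436288709685/7338185083376290 ≈ 2.1921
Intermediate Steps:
z(R) = 1
K = 3295032917399740507/865905839838402220 (K = 3 - (1219416/(-1514235) + ((-159474 + 88721)/(247342 - 1134618))/1933481) = 3 - (1219416*(-1/1514235) - 70753/(-887276)*(1/1933481)) = 3 - (-406472/504745 - 70753*(-1/887276)*(1/1933481)) = 3 - (-406472/504745 + (70753/887276)*(1/1933481)) = 3 - (-406472/504745 + 70753/1715531287756) = 3 - 1*(-697315397884533847/865905839838402220) = 3 + 697315397884533847/865905839838402220 = 3295032917399740507/865905839838402220 ≈ 3.8053)
√(z(5*13 - 3) + K) = √(1 + 3295032917399740507/865905839838402220) = √(4160938757238142727/865905839838402220) = √258760497637349295617436288709685/7338185083376290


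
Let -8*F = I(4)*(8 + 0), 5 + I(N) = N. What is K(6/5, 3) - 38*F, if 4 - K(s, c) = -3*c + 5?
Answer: -30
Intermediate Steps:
I(N) = -5 + N
F = 1 (F = -(-5 + 4)*(8 + 0)/8 = -(-1)*8/8 = -1/8*(-8) = 1)
K(s, c) = -1 + 3*c (K(s, c) = 4 - (-3*c + 5) = 4 - (5 - 3*c) = 4 + (-5 + 3*c) = -1 + 3*c)
K(6/5, 3) - 38*F = (-1 + 3*3) - 38*1 = (-1 + 9) - 38 = 8 - 38 = -30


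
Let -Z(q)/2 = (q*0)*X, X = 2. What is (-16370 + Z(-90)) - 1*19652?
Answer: -36022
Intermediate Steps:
Z(q) = 0 (Z(q) = -2*q*0*2 = -0*2 = -2*0 = 0)
(-16370 + Z(-90)) - 1*19652 = (-16370 + 0) - 1*19652 = -16370 - 19652 = -36022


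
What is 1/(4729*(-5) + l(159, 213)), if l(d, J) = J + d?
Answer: -1/23273 ≈ -4.2968e-5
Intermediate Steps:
1/(4729*(-5) + l(159, 213)) = 1/(4729*(-5) + (213 + 159)) = 1/(-23645 + 372) = 1/(-23273) = -1/23273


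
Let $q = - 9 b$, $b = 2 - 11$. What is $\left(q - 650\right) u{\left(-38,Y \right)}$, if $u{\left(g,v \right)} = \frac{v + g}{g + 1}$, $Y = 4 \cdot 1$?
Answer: $- \frac{19346}{37} \approx -522.87$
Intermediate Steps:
$Y = 4$
$u{\left(g,v \right)} = \frac{g + v}{1 + g}$
$b = -9$ ($b = 2 - 11 = -9$)
$q = 81$ ($q = \left(-9\right) \left(-9\right) = 81$)
$\left(q - 650\right) u{\left(-38,Y \right)} = \left(81 - 650\right) \frac{-38 + 4}{1 - 38} = - 569 \frac{1}{-37} \left(-34\right) = - 569 \left(\left(- \frac{1}{37}\right) \left(-34\right)\right) = \left(-569\right) \frac{34}{37} = - \frac{19346}{37}$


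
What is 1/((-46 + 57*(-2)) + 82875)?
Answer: 1/82715 ≈ 1.2090e-5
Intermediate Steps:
1/((-46 + 57*(-2)) + 82875) = 1/((-46 - 114) + 82875) = 1/(-160 + 82875) = 1/82715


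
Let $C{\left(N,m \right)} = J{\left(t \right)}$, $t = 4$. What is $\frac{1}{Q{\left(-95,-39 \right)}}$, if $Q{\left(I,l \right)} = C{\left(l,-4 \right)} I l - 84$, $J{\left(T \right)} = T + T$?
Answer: $\frac{1}{29556} \approx 3.3834 \cdot 10^{-5}$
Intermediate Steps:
$J{\left(T \right)} = 2 T$
$C{\left(N,m \right)} = 8$ ($C{\left(N,m \right)} = 2 \cdot 4 = 8$)
$Q{\left(I,l \right)} = -84 + 8 I l$ ($Q{\left(I,l \right)} = 8 I l - 84 = -84 + 8 I l$)
$\frac{1}{Q{\left(-95,-39 \right)}} = \frac{1}{-84 + 8 \left(-95\right) \left(-39\right)} = \frac{1}{-84 + 29640} = \frac{1}{29556}$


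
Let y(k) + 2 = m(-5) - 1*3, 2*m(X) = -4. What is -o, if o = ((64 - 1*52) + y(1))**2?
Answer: -25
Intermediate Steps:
m(X) = -2 (m(X) = (1/2)*(-4) = -2)
y(k) = -7 (y(k) = -2 + (-2 - 1*3) = -2 + (-2 - 3) = -2 - 5 = -7)
o = 25 (o = ((64 - 1*52) - 7)**2 = ((64 - 52) - 7)**2 = (12 - 7)**2 = 5**2 = 25)
-o = -1*25 = -25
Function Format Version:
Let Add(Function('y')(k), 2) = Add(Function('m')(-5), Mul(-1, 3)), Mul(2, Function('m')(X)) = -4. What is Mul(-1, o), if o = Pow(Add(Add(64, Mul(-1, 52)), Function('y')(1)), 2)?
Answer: -25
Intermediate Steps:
Function('m')(X) = -2 (Function('m')(X) = Mul(Rational(1, 2), -4) = -2)
Function('y')(k) = -7 (Function('y')(k) = Add(-2, Add(-2, Mul(-1, 3))) = Add(-2, Add(-2, -3)) = Add(-2, -5) = -7)
o = 25 (o = Pow(Add(Add(64, Mul(-1, 52)), -7), 2) = Pow(Add(Add(64, -52), -7), 2) = Pow(Add(12, -7), 2) = Pow(5, 2) = 25)
Mul(-1, o) = Mul(-1, 25) = -25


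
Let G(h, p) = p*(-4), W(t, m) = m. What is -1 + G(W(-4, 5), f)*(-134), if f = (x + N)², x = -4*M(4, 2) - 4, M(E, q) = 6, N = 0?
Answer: 420223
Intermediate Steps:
x = -28 (x = -4*6 - 4 = -24 - 4 = -28)
f = 784 (f = (-28 + 0)² = (-28)² = 784)
G(h, p) = -4*p
-1 + G(W(-4, 5), f)*(-134) = -1 - 4*784*(-134) = -1 - 3136*(-134) = -1 + 420224 = 420223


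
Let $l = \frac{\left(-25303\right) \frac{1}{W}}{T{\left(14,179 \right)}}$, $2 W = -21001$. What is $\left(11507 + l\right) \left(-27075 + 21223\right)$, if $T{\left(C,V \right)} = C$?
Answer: $- \frac{1414206736272}{21001} \approx -6.734 \cdot 10^{7}$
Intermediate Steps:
$W = - \frac{21001}{2}$ ($W = \frac{1}{2} \left(-21001\right) = - \frac{21001}{2} \approx -10501.0$)
$l = \frac{25303}{147007}$ ($l = \frac{\left(-25303\right) \frac{1}{- \frac{21001}{2}}}{14} = \left(-25303\right) \left(- \frac{2}{21001}\right) \frac{1}{14} = \frac{50606}{21001} \cdot \frac{1}{14} = \frac{25303}{147007} \approx 0.17212$)
$\left(11507 + l\right) \left(-27075 + 21223\right) = \left(11507 + \frac{25303}{147007}\right) \left(-27075 + 21223\right) = \frac{1691634852}{147007} \left(-5852\right) = - \frac{1414206736272}{21001}$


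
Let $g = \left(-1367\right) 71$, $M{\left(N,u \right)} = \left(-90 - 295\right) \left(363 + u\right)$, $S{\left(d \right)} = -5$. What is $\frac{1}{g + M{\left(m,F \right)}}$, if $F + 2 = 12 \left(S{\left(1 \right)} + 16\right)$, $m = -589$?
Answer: $- \frac{1}{286862} \approx -3.486 \cdot 10^{-6}$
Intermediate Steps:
$F = 130$ ($F = -2 + 12 \left(-5 + 16\right) = -2 + 12 \cdot 11 = -2 + 132 = 130$)
$M{\left(N,u \right)} = -139755 - 385 u$ ($M{\left(N,u \right)} = - 385 \left(363 + u\right) = -139755 - 385 u$)
$g = -97057$
$\frac{1}{g + M{\left(m,F \right)}} = \frac{1}{-97057 - 189805} = \frac{1}{-286862} = - \frac{1}{286862}$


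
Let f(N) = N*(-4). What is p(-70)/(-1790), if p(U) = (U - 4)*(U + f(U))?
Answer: 1554/179 ≈ 8.6816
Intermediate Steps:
f(N) = -4*N
p(U) = -3*U*(-4 + U) (p(U) = (U - 4)*(U - 4*U) = (-4 + U)*(-3*U) = -3*U*(-4 + U))
p(-70)/(-1790) = (3*(-70)*(4 - 1*(-70)))/(-1790) = (3*(-70)*(4 + 70))*(-1/1790) = (3*(-70)*74)*(-1/1790) = -15540*(-1/1790) = 1554/179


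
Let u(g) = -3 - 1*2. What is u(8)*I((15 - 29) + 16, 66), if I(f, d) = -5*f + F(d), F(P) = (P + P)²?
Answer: -87070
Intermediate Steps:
u(g) = -5 (u(g) = -3 - 2 = -5)
F(P) = 4*P² (F(P) = (2*P)² = 4*P²)
I(f, d) = -5*f + 4*d²
u(8)*I((15 - 29) + 16, 66) = -5*(-5*((15 - 29) + 16) + 4*66²) = -5*(-5*(-14 + 16) + 4*4356) = -5*(-5*2 + 17424) = -5*(-10 + 17424) = -5*17414 = -87070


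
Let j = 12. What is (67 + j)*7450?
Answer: 588550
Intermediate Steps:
(67 + j)*7450 = (67 + 12)*7450 = 79*7450 = 588550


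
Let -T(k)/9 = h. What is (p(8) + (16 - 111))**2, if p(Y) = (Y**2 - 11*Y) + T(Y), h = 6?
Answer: 29929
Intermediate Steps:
T(k) = -54 (T(k) = -9*6 = -54)
p(Y) = -54 + Y**2 - 11*Y (p(Y) = (Y**2 - 11*Y) - 54 = -54 + Y**2 - 11*Y)
(p(8) + (16 - 111))**2 = ((-54 + 8**2 - 11*8) + (16 - 111))**2 = ((-54 + 64 - 88) - 95)**2 = (-78 - 95)**2 = (-173)**2 = 29929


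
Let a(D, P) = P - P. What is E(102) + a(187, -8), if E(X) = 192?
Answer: 192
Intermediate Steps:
a(D, P) = 0
E(102) + a(187, -8) = 192 + 0 = 192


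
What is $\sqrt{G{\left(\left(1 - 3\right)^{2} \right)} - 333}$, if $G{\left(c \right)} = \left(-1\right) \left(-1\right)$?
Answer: $2 i \sqrt{83} \approx 18.221 i$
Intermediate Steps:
$G{\left(c \right)} = 1$
$\sqrt{G{\left(\left(1 - 3\right)^{2} \right)} - 333} = \sqrt{1 - 333} = \sqrt{-332} = 2 i \sqrt{83}$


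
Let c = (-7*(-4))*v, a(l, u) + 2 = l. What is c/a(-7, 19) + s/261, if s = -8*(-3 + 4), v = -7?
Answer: 1892/87 ≈ 21.747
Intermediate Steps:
a(l, u) = -2 + l
c = -196 (c = -7*(-4)*(-7) = 28*(-7) = -196)
s = -8 (s = -8*1 = -8)
c/a(-7, 19) + s/261 = -196/(-2 - 7) - 8/261 = -196/(-9) - 8*1/261 = -196*(-1/9) - 8/261 = 196/9 - 8/261 = 1892/87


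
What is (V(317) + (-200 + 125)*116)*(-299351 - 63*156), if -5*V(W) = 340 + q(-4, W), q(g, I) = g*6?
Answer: 13546987064/5 ≈ 2.7094e+9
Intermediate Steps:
q(g, I) = 6*g
V(W) = -316/5 (V(W) = -(340 + 6*(-4))/5 = -(340 - 24)/5 = -⅕*316 = -316/5)
(V(317) + (-200 + 125)*116)*(-299351 - 63*156) = (-316/5 + (-200 + 125)*116)*(-299351 - 63*156) = (-316/5 - 75*116)*(-299351 - 9828) = (-316/5 - 8700)*(-309179) = -43816/5*(-309179) = 13546987064/5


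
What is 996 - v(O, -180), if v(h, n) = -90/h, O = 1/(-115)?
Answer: -9354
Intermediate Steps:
O = -1/115 ≈ -0.0086956
996 - v(O, -180) = 996 - (-90)/(-1/115) = 996 - (-90)*(-115) = 996 - 1*10350 = 996 - 10350 = -9354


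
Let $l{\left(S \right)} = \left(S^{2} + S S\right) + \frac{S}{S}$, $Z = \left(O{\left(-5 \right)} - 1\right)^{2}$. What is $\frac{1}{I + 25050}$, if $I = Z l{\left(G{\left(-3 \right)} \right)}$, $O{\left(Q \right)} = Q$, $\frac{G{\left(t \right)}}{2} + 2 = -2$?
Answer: $\frac{1}{29694} \approx 3.3677 \cdot 10^{-5}$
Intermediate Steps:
$G{\left(t \right)} = -8$ ($G{\left(t \right)} = -4 + 2 \left(-2\right) = -4 - 4 = -8$)
$Z = 36$ ($Z = \left(-5 - 1\right)^{2} = \left(-6\right)^{2} = 36$)
$l{\left(S \right)} = 1 + 2 S^{2}$ ($l{\left(S \right)} = \left(S^{2} + S^{2}\right) + 1 = 2 S^{2} + 1 = 1 + 2 S^{2}$)
$I = 4644$ ($I = 36 \left(1 + 2 \left(-8\right)^{2}\right) = 36 \left(1 + 2 \cdot 64\right) = 36 \left(1 + 128\right) = 36 \cdot 129 = 4644$)
$\frac{1}{I + 25050} = \frac{1}{4644 + 25050} = \frac{1}{29694}$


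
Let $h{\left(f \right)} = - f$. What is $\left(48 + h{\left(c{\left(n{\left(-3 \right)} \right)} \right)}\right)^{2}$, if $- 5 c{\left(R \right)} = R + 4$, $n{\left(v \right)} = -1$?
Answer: $\frac{59049}{25} \approx 2362.0$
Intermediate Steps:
$c{\left(R \right)} = - \frac{4}{5} - \frac{R}{5}$ ($c{\left(R \right)} = - \frac{R + 4}{5} = - \frac{4 + R}{5} = - \frac{4}{5} - \frac{R}{5}$)
$\left(48 + h{\left(c{\left(n{\left(-3 \right)} \right)} \right)}\right)^{2} = \left(48 - \left(- \frac{4}{5} - - \frac{1}{5}\right)\right)^{2} = \left(48 - \left(- \frac{4}{5} + \frac{1}{5}\right)\right)^{2} = \left(48 - - \frac{3}{5}\right)^{2} = \left(48 + \frac{3}{5}\right)^{2} = \left(\frac{243}{5}\right)^{2} = \frac{59049}{25}$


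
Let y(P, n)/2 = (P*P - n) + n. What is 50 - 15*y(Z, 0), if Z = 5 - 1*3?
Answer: -70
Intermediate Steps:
Z = 2 (Z = 5 - 3 = 2)
y(P, n) = 2*P² (y(P, n) = 2*((P*P - n) + n) = 2*((P² - n) + n) = 2*P²)
50 - 15*y(Z, 0) = 50 - 30*2² = 50 - 30*4 = 50 - 15*8 = 50 - 120 = -70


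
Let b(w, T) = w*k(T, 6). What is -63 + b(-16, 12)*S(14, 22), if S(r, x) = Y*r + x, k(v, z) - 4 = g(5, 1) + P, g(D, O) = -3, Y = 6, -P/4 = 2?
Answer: 11809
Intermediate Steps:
P = -8 (P = -4*2 = -8)
k(v, z) = -7 (k(v, z) = 4 + (-3 - 8) = 4 - 11 = -7)
S(r, x) = x + 6*r (S(r, x) = 6*r + x = x + 6*r)
b(w, T) = -7*w (b(w, T) = w*(-7) = -7*w)
-63 + b(-16, 12)*S(14, 22) = -63 + (-7*(-16))*(22 + 6*14) = -63 + 112*(22 + 84) = -63 + 112*106 = -63 + 11872 = 11809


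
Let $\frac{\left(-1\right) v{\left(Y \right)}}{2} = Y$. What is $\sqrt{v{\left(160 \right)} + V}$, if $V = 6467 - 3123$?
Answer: $12 \sqrt{21} \approx 54.991$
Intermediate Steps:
$v{\left(Y \right)} = - 2 Y$
$V = 3344$ ($V = 6467 - 3123 = 3344$)
$\sqrt{v{\left(160 \right)} + V} = \sqrt{\left(-2\right) 160 + 3344} = \sqrt{-320 + 3344} = \sqrt{3024} = 12 \sqrt{21}$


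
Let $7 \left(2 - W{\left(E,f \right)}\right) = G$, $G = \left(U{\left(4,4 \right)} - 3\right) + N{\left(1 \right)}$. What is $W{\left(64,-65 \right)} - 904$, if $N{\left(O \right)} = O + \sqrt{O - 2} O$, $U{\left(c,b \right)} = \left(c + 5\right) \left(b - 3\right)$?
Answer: $-903 - \frac{i}{7} \approx -903.0 - 0.14286 i$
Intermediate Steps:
$U{\left(c,b \right)} = \left(-3 + b\right) \left(5 + c\right)$ ($U{\left(c,b \right)} = \left(5 + c\right) \left(-3 + b\right) = \left(-3 + b\right) \left(5 + c\right)$)
$N{\left(O \right)} = O + O \sqrt{-2 + O}$ ($N{\left(O \right)} = O + \sqrt{-2 + O} O = O + O \sqrt{-2 + O}$)
$G = 7 + i$ ($G = \left(\left(-15 - 12 + 5 \cdot 4 + 4 \cdot 4\right) - 3\right) + 1 \left(1 + \sqrt{-2 + 1}\right) = \left(\left(-15 - 12 + 20 + 16\right) - 3\right) + 1 \left(1 + \sqrt{-1}\right) = \left(9 - 3\right) + 1 \left(1 + i\right) = 6 + \left(1 + i\right) = 7 + i \approx 7.0 + 1.0 i$)
$W{\left(E,f \right)} = 1 - \frac{i}{7}$ ($W{\left(E,f \right)} = 2 - \frac{7 + i}{7} = 2 - \left(1 + \frac{i}{7}\right) = 1 - \frac{i}{7}$)
$W{\left(64,-65 \right)} - 904 = \left(1 - \frac{i}{7}\right) - 904 = -903 - \frac{i}{7}$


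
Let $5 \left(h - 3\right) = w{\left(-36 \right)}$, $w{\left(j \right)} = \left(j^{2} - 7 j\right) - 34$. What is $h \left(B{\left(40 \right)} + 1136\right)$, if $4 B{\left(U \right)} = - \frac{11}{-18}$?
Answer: $\frac{125076787}{360} \approx 3.4744 \cdot 10^{5}$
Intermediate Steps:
$B{\left(U \right)} = \frac{11}{72}$ ($B{\left(U \right)} = \frac{\left(-11\right) \frac{1}{-18}}{4} = \frac{\left(-11\right) \left(- \frac{1}{18}\right)}{4} = \frac{1}{4} \cdot \frac{11}{18} = \frac{11}{72}$)
$w{\left(j \right)} = -34 + j^{2} - 7 j$
$h = \frac{1529}{5}$ ($h = 3 + \frac{-34 + \left(-36\right)^{2} - -252}{5} = 3 + \frac{-34 + 1296 + 252}{5} = 3 + \frac{1}{5} \cdot 1514 = 3 + \frac{1514}{5} = \frac{1529}{5} \approx 305.8$)
$h \left(B{\left(40 \right)} + 1136\right) = \frac{1529 \left(\frac{11}{72} + 1136\right)}{5} = \frac{1529}{5} \cdot \frac{81803}{72} = \frac{125076787}{360}$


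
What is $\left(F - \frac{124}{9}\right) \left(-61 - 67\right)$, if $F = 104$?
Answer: $- \frac{103936}{9} \approx -11548.0$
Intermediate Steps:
$\left(F - \frac{124}{9}\right) \left(-61 - 67\right) = \left(104 - \frac{124}{9}\right) \left(-61 - 67\right) = \left(104 - \frac{124}{9}\right) \left(-128\right) = \frac{812}{9} \left(-128\right) = - \frac{103936}{9}$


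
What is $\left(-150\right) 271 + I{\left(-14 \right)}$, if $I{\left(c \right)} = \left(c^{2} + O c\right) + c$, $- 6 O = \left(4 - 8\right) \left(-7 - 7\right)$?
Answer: $- \frac{121012}{3} \approx -40337.0$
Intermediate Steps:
$O = - \frac{28}{3}$ ($O = - \frac{\left(4 - 8\right) \left(-7 - 7\right)}{6} = - \frac{\left(-4\right) \left(-14\right)}{6} = \left(- \frac{1}{6}\right) 56 = - \frac{28}{3} \approx -9.3333$)
$I{\left(c \right)} = c^{2} - \frac{25 c}{3}$ ($I{\left(c \right)} = \left(c^{2} - \frac{28 c}{3}\right) + c = c^{2} - \frac{25 c}{3}$)
$\left(-150\right) 271 + I{\left(-14 \right)} = \left(-150\right) 271 + \frac{1}{3} \left(-14\right) \left(-25 + 3 \left(-14\right)\right) = -40650 + \frac{1}{3} \left(-14\right) \left(-25 - 42\right) = -40650 + \frac{1}{3} \left(-14\right) \left(-67\right) = -40650 + \frac{938}{3} = - \frac{121012}{3}$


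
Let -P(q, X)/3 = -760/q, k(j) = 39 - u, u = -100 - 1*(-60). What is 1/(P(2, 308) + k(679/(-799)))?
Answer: 1/1219 ≈ 0.00082034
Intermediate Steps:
u = -40 (u = -100 + 60 = -40)
k(j) = 79 (k(j) = 39 - 1*(-40) = 39 + 40 = 79)
P(q, X) = 2280/q (P(q, X) = -(-2280)/q = 2280/q)
1/(P(2, 308) + k(679/(-799))) = 1/(2280/2 + 79) = 1/(2280*(½) + 79) = 1/(1140 + 79) = 1/1219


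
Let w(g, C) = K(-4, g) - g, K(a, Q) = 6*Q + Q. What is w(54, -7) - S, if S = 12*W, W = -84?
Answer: 1332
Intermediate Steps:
K(a, Q) = 7*Q
w(g, C) = 6*g (w(g, C) = 7*g - g = 6*g)
S = -1008 (S = 12*(-84) = -1008)
w(54, -7) - S = 6*54 - 1*(-1008) = 324 + 1008 = 1332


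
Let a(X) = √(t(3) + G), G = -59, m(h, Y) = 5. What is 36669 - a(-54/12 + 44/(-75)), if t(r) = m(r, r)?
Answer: 36669 - 3*I*√6 ≈ 36669.0 - 7.3485*I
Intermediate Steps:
t(r) = 5
a(X) = 3*I*√6 (a(X) = √(5 - 59) = √(-54) = 3*I*√6)
36669 - a(-54/12 + 44/(-75)) = 36669 - 3*I*√6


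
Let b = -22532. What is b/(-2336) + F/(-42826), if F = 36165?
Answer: 110059249/12505192 ≈ 8.8011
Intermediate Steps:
b/(-2336) + F/(-42826) = -22532/(-2336) + 36165/(-42826) = -22532*(-1/2336) + 36165*(-1/42826) = 5633/584 - 36165/42826 = 110059249/12505192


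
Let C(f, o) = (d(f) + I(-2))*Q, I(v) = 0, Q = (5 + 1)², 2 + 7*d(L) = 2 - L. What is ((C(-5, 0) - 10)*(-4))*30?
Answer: -13200/7 ≈ -1885.7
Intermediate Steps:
d(L) = -L/7 (d(L) = -2/7 + (2 - L)/7 = -2/7 + (2/7 - L/7) = -L/7)
Q = 36 (Q = 6² = 36)
C(f, o) = -36*f/7 (C(f, o) = (-f/7 + 0)*36 = -f/7*36 = -36*f/7)
((C(-5, 0) - 10)*(-4))*30 = ((-36/7*(-5) - 10)*(-4))*30 = ((180/7 - 10)*(-4))*30 = ((110/7)*(-4))*30 = -440/7*30 = -13200/7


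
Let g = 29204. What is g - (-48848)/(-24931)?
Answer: 728036076/24931 ≈ 29202.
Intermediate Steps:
g - (-48848)/(-24931) = 29204 - (-48848)/(-24931) = 29204 - (-48848)*(-1)/24931 = 29204 - 1*48848/24931 = 29204 - 48848/24931 = 728036076/24931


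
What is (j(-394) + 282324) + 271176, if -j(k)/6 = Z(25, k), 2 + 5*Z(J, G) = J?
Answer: 2767362/5 ≈ 5.5347e+5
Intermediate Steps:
Z(J, G) = -⅖ + J/5
j(k) = -138/5 (j(k) = -6*(-⅖ + (⅕)*25) = -6*(-⅖ + 5) = -6*23/5 = -138/5)
(j(-394) + 282324) + 271176 = (-138/5 + 282324) + 271176 = 1411482/5 + 271176 = 2767362/5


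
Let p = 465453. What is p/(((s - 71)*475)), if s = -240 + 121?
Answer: -465453/90250 ≈ -5.1574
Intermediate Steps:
s = -119
p/(((s - 71)*475)) = 465453/(((-119 - 71)*475)) = 465453/((-190*475)) = 465453/(-90250) = 465453*(-1/90250) = -465453/90250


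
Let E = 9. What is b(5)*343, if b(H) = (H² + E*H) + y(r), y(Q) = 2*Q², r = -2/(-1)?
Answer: 26754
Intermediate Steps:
r = 2 (r = -2*(-1) = 2)
b(H) = 8 + H² + 9*H (b(H) = (H² + 9*H) + 2*2² = (H² + 9*H) + 2*4 = (H² + 9*H) + 8 = 8 + H² + 9*H)
b(5)*343 = (8 + 5² + 9*5)*343 = (8 + 25 + 45)*343 = 78*343 = 26754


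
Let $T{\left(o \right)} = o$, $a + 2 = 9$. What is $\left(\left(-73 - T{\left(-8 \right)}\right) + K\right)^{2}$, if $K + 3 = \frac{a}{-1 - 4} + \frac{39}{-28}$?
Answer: $\frac{98227921}{19600} \approx 5011.6$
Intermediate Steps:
$a = 7$ ($a = -2 + 9 = 7$)
$K = - \frac{811}{140}$ ($K = -3 + \left(\frac{7}{-1 - 4} + \frac{39}{-28}\right) = -3 + \left(\frac{7}{-1 - 4} + 39 \left(- \frac{1}{28}\right)\right) = -3 + \left(\frac{7}{-5} - \frac{39}{28}\right) = -3 + \left(7 \left(- \frac{1}{5}\right) - \frac{39}{28}\right) = -3 - \frac{391}{140} = - \frac{811}{140} \approx -5.7929$)
$\left(\left(-73 - T{\left(-8 \right)}\right) + K\right)^{2} = \left(\left(-73 - -8\right) - \frac{811}{140}\right)^{2} = \left(\left(-73 + 8\right) - \frac{811}{140}\right)^{2} = \left(-65 - \frac{811}{140}\right)^{2} = \left(- \frac{9911}{140}\right)^{2} = \frac{98227921}{19600}$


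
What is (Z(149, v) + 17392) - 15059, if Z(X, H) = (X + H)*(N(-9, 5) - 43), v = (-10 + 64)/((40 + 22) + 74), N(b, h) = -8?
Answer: -21145/4 ≈ -5286.3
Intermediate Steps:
v = 27/68 (v = 54/(62 + 74) = 54/136 = 54*(1/136) = 27/68 ≈ 0.39706)
Z(X, H) = -51*H - 51*X (Z(X, H) = (X + H)*(-8 - 43) = (H + X)*(-51) = -51*H - 51*X)
(Z(149, v) + 17392) - 15059 = ((-51*27/68 - 51*149) + 17392) - 15059 = ((-81/4 - 7599) + 17392) - 15059 = (-30477/4 + 17392) - 15059 = 39091/4 - 15059 = -21145/4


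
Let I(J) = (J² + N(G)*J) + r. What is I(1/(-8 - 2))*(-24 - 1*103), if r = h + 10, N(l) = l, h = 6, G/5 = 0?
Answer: -203327/100 ≈ -2033.3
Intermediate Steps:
G = 0 (G = 5*0 = 0)
r = 16 (r = 6 + 10 = 16)
I(J) = 16 + J² (I(J) = (J² + 0*J) + 16 = (J² + 0) + 16 = J² + 16 = 16 + J²)
I(1/(-8 - 2))*(-24 - 1*103) = (16 + (1/(-8 - 2))²)*(-24 - 1*103) = (16 + (1/(-10))²)*(-24 - 103) = (16 + (-⅒)²)*(-127) = (16 + 1/100)*(-127) = (1601/100)*(-127) = -203327/100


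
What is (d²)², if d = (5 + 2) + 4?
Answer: 14641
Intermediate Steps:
d = 11 (d = 7 + 4 = 11)
(d²)² = (11²)² = 121² = 14641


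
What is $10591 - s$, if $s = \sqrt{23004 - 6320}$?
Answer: $10591 - 2 \sqrt{4171} \approx 10462.0$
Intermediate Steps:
$s = 2 \sqrt{4171}$ ($s = \sqrt{16684} = 2 \sqrt{4171} \approx 129.17$)
$10591 - s = 10591 - 2 \sqrt{4171}$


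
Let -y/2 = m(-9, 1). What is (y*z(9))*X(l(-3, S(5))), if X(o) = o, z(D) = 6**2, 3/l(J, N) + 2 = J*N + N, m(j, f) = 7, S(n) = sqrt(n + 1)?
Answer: -756/5 + 756*sqrt(6)/5 ≈ 219.16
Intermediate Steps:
S(n) = sqrt(1 + n)
l(J, N) = 3/(-2 + N + J*N) (l(J, N) = 3/(-2 + (J*N + N)) = 3/(-2 + (N + J*N)) = 3/(-2 + N + J*N))
y = -14 (y = -2*7 = -14)
z(D) = 36
(y*z(9))*X(l(-3, S(5))) = (-14*36)*(3/(-2 + sqrt(1 + 5) - 3*sqrt(1 + 5))) = -1512/(-2 + sqrt(6) - 3*sqrt(6)) = -1512/(-2 - 2*sqrt(6))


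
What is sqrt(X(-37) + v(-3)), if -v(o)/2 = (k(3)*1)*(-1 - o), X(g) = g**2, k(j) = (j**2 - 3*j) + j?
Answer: sqrt(1357) ≈ 36.837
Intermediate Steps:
k(j) = j**2 - 2*j
v(o) = 6 + 6*o (v(o) = -2*(3*(-2 + 3))*1*(-1 - o) = -2*(3*1)*1*(-1 - o) = -2*3*1*(-1 - o) = -6*(-1 - o) = -2*(-3 - 3*o) = 6 + 6*o)
sqrt(X(-37) + v(-3)) = sqrt((-37)**2 + (6 + 6*(-3))) = sqrt(1369 + (6 - 18)) = sqrt(1369 - 12) = sqrt(1357)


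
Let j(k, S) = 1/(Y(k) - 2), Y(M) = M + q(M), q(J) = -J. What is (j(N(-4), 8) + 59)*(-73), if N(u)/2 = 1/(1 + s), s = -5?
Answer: -8541/2 ≈ -4270.5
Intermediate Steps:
N(u) = -1/2 (N(u) = 2/(1 - 5) = 2/(-4) = 2*(-1/4) = -1/2)
Y(M) = 0 (Y(M) = M - M = 0)
j(k, S) = -1/2 (j(k, S) = 1/(0 - 2) = 1/(-2) = -1/2)
(j(N(-4), 8) + 59)*(-73) = (-1/2 + 59)*(-73) = (117/2)*(-73) = -8541/2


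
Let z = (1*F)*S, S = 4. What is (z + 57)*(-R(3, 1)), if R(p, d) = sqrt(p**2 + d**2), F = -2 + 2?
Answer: -57*sqrt(10) ≈ -180.25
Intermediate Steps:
F = 0
R(p, d) = sqrt(d**2 + p**2)
z = 0 (z = (1*0)*4 = 0*4 = 0)
(z + 57)*(-R(3, 1)) = (0 + 57)*(-sqrt(1**2 + 3**2)) = 57*(-sqrt(1 + 9)) = 57*(-sqrt(10)) = -57*sqrt(10)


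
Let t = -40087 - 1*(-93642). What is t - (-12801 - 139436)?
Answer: 205792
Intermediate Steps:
t = 53555 (t = -40087 + 93642 = 53555)
t - (-12801 - 139436) = 53555 - (-12801 - 139436) = 53555 - 1*(-152237) = 53555 + 152237 = 205792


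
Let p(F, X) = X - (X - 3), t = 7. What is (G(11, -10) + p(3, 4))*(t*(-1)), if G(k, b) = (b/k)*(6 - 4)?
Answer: -91/11 ≈ -8.2727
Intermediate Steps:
p(F, X) = 3 (p(F, X) = X - (-3 + X) = X + (3 - X) = 3)
G(k, b) = 2*b/k (G(k, b) = (b/k)*2 = 2*b/k)
(G(11, -10) + p(3, 4))*(t*(-1)) = (2*(-10)/11 + 3)*(7*(-1)) = (2*(-10)*(1/11) + 3)*(-7) = (-20/11 + 3)*(-7) = (13/11)*(-7) = -91/11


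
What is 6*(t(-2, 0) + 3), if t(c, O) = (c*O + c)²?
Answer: 42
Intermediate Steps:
t(c, O) = (c + O*c)² (t(c, O) = (O*c + c)² = (c + O*c)²)
6*(t(-2, 0) + 3) = 6*((-2)²*(1 + 0)² + 3) = 6*(4*1² + 3) = 6*(4*1 + 3) = 6*(4 + 3) = 6*7 = 42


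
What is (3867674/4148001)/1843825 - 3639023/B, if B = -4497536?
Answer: 27831949230904934239/34398000612118915200 ≈ 0.80912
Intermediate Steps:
(3867674/4148001)/1843825 - 3639023/B = (3867674/4148001)/1843825 - 3639023/(-4497536) = (3867674*(1/4148001))*(1/1843825) - 3639023*(-1/4497536) = (3867674/4148001)*(1/1843825) + 3639023/4497536 = 3867674/7648187943825 + 3639023/4497536 = 27831949230904934239/34398000612118915200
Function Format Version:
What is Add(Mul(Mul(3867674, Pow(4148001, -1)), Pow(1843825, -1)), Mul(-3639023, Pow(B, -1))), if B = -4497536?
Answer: Rational(27831949230904934239, 34398000612118915200) ≈ 0.80912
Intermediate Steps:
Add(Mul(Mul(3867674, Pow(4148001, -1)), Pow(1843825, -1)), Mul(-3639023, Pow(B, -1))) = Add(Mul(Mul(3867674, Pow(4148001, -1)), Pow(1843825, -1)), Mul(-3639023, Pow(-4497536, -1))) = Add(Mul(Mul(3867674, Rational(1, 4148001)), Rational(1, 1843825)), Mul(-3639023, Rational(-1, 4497536))) = Add(Mul(Rational(3867674, 4148001), Rational(1, 1843825)), Rational(3639023, 4497536)) = Add(Rational(3867674, 7648187943825), Rational(3639023, 4497536)) = Rational(27831949230904934239, 34398000612118915200)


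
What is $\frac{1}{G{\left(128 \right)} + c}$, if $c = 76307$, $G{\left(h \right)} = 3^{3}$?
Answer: $\frac{1}{76334} \approx 1.31 \cdot 10^{-5}$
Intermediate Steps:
$G{\left(h \right)} = 27$
$\frac{1}{G{\left(128 \right)} + c} = \frac{1}{27 + 76307} = \frac{1}{76334}$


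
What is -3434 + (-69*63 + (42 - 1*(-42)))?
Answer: -7697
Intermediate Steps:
-3434 + (-69*63 + (42 - 1*(-42))) = -3434 + (-4347 + (42 + 42)) = -3434 + (-4347 + 84) = -3434 - 4263 = -7697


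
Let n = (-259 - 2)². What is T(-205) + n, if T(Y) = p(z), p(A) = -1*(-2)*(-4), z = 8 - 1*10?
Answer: 68113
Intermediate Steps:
z = -2 (z = 8 - 10 = -2)
n = 68121 (n = (-261)² = 68121)
p(A) = -8 (p(A) = 2*(-4) = -8)
T(Y) = -8
T(-205) + n = -8 + 68121 = 68113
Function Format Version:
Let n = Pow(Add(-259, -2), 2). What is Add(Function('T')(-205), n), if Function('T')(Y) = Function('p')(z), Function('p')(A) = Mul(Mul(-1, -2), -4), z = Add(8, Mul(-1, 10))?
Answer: 68113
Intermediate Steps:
z = -2 (z = Add(8, -10) = -2)
n = 68121 (n = Pow(-261, 2) = 68121)
Function('p')(A) = -8 (Function('p')(A) = Mul(2, -4) = -8)
Function('T')(Y) = -8
Add(Function('T')(-205), n) = Add(-8, 68121) = 68113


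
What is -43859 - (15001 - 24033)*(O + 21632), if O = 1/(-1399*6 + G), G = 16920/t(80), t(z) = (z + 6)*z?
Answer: 281937764187421/1443345 ≈ 1.9534e+8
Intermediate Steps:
t(z) = z*(6 + z) (t(z) = (6 + z)*z = z*(6 + z))
G = 423/172 (G = 16920/((80*(6 + 80))) = 16920/((80*86)) = 16920/6880 = 16920*(1/6880) = 423/172 ≈ 2.4593)
O = -172/1443345 (O = 1/(-1399*6 + 423/172) = 1/(-8394 + 423/172) = 1/(-1443345/172) = -172/1443345 ≈ -0.00011917)
-43859 - (15001 - 24033)*(O + 21632) = -43859 - (15001 - 24033)*(-172/1443345 + 21632) = -43859 - (-9032)*31222438868/1443345 = -43859 - 1*(-282001067855776/1443345) = -43859 + 282001067855776/1443345 = 281937764187421/1443345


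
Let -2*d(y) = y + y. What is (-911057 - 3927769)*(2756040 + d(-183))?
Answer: -13336883514198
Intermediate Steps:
d(y) = -y (d(y) = -(y + y)/2 = -y)
(-911057 - 3927769)*(2756040 + d(-183)) = (-911057 - 3927769)*(2756040 - 1*(-183)) = -4838826*(2756040 + 183) = -4838826*2756223 = -13336883514198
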